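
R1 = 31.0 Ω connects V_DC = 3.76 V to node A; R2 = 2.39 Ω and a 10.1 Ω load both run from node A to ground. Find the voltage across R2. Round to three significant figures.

V_out ≈ 0.221 V

R2 ‖ R_L = (2.39 × 10.1)/(2.39 + 10.1) = 1.933 Ω.
Voltage divider with the loaded lower leg: V_out = 3.76 × 1.933/(31.0 + 1.933) = 3.76 × 0.05869 = 0.2207 V.
(Unloaded it would be 0.269 V; the load pulls it down.)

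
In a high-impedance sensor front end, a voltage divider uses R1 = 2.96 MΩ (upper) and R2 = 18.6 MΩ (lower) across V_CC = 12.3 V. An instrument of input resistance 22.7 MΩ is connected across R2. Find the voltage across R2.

V_out ≈ 9.54 V

R2 ‖ R_L = (18.6 × 22.7)/(18.6 + 22.7) = 10.22 MΩ.
Voltage divider with the loaded lower leg: V_out = 12.3 × 10.22/(2.96 + 10.22) = 12.3 × 0.7755 = 9.538 V.
(Unloaded it would be 10.6 V; the load pulls it down.)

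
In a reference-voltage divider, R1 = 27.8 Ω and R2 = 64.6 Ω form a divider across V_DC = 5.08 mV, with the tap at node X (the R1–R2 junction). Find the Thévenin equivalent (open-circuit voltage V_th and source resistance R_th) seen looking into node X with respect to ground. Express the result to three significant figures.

V_th ≈ 3.55 mV, R_th ≈ 19.4 Ω

Open-circuit (no load on X): V_th = V_DC · R2/(R1 + R2) = 5.08 × 64.6/(27.80 + 64.6) = 3.552 mV.
Looking into X with the source shorted: R_th = R1·R2/(R1+R2) = 27.80 × 64.6/92.40 = 19.44 Ω.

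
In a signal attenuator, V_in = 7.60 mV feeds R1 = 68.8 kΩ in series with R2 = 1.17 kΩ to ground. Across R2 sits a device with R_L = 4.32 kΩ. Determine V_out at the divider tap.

V_out ≈ 0.100 mV

R2 ‖ R_L = (1.17 × 4.32)/(1.17 + 4.32) = 0.9207 kΩ.
Now apply the divider: V_out = 7.60 × 0.01320 = 0.1004 mV.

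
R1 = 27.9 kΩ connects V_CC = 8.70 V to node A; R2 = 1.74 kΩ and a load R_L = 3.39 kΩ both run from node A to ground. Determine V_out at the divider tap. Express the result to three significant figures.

The load sits in parallel with R2, giving an effective lower resistance R2' = R2·R_L/(R2+R_L) = 1.150 kΩ.
Voltage divider with the loaded lower leg: V_out = 8.70 × 1.150/(27.9 + 1.150) = 8.70 × 0.03958 = 0.3444 V.
(Unloaded it would be 0.511 V; the load pulls it down.)

V_out ≈ 0.344 V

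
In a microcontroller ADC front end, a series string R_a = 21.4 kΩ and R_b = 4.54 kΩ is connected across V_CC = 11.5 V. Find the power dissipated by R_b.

The common current is I = 11.5/25.94 = 0.4433 mA.
P = I²R = 0.1965 × 4.54 = 0.8923 mW.

P ≈ 0.892 mW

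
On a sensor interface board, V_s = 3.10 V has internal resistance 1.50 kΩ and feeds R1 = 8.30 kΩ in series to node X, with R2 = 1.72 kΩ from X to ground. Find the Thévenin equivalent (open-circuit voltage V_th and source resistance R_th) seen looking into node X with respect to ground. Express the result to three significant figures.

R1' = 1.50 + 8.30 = 9.800 kΩ (source resistance + R1).
Open-circuit (no load on X): V_th = V_s · R2/(R1' + R2) = 3.10 × 1.72/(9.800 + 1.72) = 0.4628 V.
Looking into X with the source shorted: R_th = R1'·R2/(R1'+R2) = 9.800 × 1.72/11.52 = 1.463 kΩ.

V_th ≈ 0.463 V, R_th ≈ 1.46 kΩ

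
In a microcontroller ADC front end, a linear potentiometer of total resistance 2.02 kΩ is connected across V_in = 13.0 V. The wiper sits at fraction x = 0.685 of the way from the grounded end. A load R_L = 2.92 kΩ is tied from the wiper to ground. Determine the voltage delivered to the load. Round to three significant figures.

The pot divides into 0.6363 kΩ above the wiper and 1.384 kΩ below.
(x·R_p) ‖ R_L = 0.9388 kΩ.
Loaded-divider output: V_out = 13.0 × 0.5960 = 7.748 V.

V_out ≈ 7.75 V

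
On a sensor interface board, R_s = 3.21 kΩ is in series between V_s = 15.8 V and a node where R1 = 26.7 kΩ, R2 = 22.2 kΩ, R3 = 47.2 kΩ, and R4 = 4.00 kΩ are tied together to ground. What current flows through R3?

I ≈ 0.157 mA

Combine the parallel branches: R_p = (1/26.7 + 1/22.2 + 1/47.2 + 1/4.00)⁻¹ = 2.827 kΩ.
V_A by voltage divider: V_A = 15.8 × 2.827/(3.21 + 2.827) = 7.399 V.
Branch current I = V_A/R3 = 7.399/47.2 = 0.1568 mA.
(Check via current divider: I_total = 2.617 mA; share G_k/ΣG = 0.05990 → same result.)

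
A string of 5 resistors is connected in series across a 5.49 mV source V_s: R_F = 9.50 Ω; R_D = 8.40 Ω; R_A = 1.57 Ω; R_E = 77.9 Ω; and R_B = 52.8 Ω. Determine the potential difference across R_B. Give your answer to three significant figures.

V ≈ 1.93 mV

ΣR = 9.50 + 8.40 + 1.57 + 77.9 + 52.8 = 150.2 Ω.
V = V_s · R/ΣR = 5.49 × 0.3516 = 1.930 mV.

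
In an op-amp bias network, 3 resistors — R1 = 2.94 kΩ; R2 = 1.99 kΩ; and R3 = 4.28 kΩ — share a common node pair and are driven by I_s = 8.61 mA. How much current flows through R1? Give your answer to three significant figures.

Total conductance ΣG = 1/2.94 + 1/1.99 + 1/4.28 = 1.076 (units of 1/kΩ).
Current divider: I(R1) = I_s · G_k/ΣG = 8.61 × (0.3401/1.076) = 8.61 × 0.3160 = 2.721 mA.

I ≈ 2.72 mA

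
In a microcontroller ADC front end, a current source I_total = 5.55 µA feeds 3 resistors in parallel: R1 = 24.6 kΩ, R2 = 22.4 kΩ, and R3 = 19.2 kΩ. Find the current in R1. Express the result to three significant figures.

I ≈ 1.64 µA

Conductances: ΣG = 1/24.6 + 1/22.4 + 1/19.2 = 0.1374 (1/kΩ).
R1 takes the fraction G_k/ΣG = 0.04065/0.1374 = 0.2959, so I = 5.55 × 0.2959 = 1.642 µA.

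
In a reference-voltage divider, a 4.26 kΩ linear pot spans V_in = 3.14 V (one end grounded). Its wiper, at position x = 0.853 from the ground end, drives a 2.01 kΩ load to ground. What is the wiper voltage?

V_out ≈ 2.12 V

Split the track: R_lower = x·R_p = 3.634 kΩ, R_upper = (1−x)·R_p = 0.6262 kΩ.
(x·R_p) ‖ R_L = 1.294 kΩ.
Then V_out = V_in · 1.294/(0.6262 + 1.294) = 2.116 V.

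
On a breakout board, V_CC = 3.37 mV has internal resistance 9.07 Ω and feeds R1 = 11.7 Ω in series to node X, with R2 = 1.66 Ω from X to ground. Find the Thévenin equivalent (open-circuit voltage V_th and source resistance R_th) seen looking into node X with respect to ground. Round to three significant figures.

R1' = 9.07 + 11.7 = 20.77 Ω (source resistance + R1).
V_th is the unloaded tap voltage: V_CC · R2/(R1'+R2) = 3.37 × 0.07401 = 0.2494 mV.
Zeroing V_CC shorts the top of R1' to ground, so R_th = R1' ‖ R2 = 1.537 Ω.

V_th ≈ 0.249 mV, R_th ≈ 1.54 Ω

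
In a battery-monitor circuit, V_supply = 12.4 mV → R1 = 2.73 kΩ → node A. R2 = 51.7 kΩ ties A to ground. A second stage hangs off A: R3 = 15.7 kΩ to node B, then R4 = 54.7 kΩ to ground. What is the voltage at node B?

The second stage (R3 + R4 = 70.40 kΩ) loads node A in parallel with R2.
Effective lower resistance at A: R2 ‖ 70.40 = 29.81 kΩ.
First divider: V_A = V_supply · 29.81/(2.73 + 29.81) = 11.36 mV.
V_B = V_A × 0.7770 = 8.826 mV.

V_B ≈ 8.83 mV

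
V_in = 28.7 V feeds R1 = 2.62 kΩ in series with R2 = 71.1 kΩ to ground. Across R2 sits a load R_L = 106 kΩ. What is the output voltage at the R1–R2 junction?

V_out ≈ 27.0 V

R2 ‖ R_L = (71.1 × 106)/(71.1 + 106) = 42.56 kΩ.
Voltage divider with the loaded lower leg: V_out = 28.7 × 42.56/(2.62 + 42.56) = 28.7 × 0.9420 = 27.04 V.
(Unloaded it would be 27.7 V; the load pulls it down.)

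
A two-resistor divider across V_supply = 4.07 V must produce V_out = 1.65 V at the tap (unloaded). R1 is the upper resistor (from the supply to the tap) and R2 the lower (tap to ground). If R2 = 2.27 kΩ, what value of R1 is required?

The divider ratio is R2/(R1+R2) = 1.65/4.07 = 0.4054.
R1 = R2·(1/k − 1) = 2.27 × 1.467 = 3.329 kΩ.

R1 ≈ 3.33 kΩ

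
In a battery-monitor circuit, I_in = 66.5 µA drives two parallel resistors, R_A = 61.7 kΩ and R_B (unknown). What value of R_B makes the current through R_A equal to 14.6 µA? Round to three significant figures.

R_B ≈ 17.4 kΩ

Two-branch current divider: I_A = I_in · R_B/(R_A + R_B).
14.6/66.5 = R_B/(R_A + R_B) → R_B = R_A · (0.2195)/(1 − 0.2195) = 61.7 × 0.2813 = 17.36 kΩ.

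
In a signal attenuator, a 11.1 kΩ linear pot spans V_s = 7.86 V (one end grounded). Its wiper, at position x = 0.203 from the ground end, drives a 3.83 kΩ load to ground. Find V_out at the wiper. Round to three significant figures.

V_out ≈ 1.09 V

The pot divides into 8.847 kΩ above the wiper and 2.253 kΩ below.
R_L loads the lower segment: effective lower R = 1.419 kΩ.
Then V_out = V_s · 1.419/(8.847 + 1.419) = 1.086 V.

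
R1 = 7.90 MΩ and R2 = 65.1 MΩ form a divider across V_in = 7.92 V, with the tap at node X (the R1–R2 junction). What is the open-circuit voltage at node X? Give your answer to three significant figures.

V_th ≈ 7.06 V

V_th is the unloaded tap voltage: V_in · R2/(R1+R2) = 7.92 × 0.8918 = 7.063 V.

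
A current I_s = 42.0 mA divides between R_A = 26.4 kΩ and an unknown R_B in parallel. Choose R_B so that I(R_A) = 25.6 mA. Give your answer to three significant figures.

In a two-way split, I_A/I_s = R_B/(R_A + R_B).
25.6/42.0 = R_B/(R_A + R_B) → R_B = R_A · (0.6095)/(1 − 0.6095) = 26.4 × 1.561 = 41.21 kΩ.

R_B ≈ 41.2 kΩ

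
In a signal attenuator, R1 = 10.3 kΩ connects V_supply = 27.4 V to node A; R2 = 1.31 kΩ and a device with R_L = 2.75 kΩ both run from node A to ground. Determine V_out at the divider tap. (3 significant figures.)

V_out ≈ 2.17 V

R2 ‖ R_L = (1.31 × 2.75)/(1.31 + 2.75) = 0.8873 kΩ.
Then V_out = V_supply · R2'/(R1 + R2') = 27.4 × 0.8873/11.19 = 2.173 V.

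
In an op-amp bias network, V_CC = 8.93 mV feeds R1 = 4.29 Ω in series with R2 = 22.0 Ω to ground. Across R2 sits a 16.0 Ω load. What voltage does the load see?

R2 ‖ R_L = (22.0 × 16.0)/(22.0 + 16.0) = 9.263 Ω.
Voltage divider with the loaded lower leg: V_out = 8.93 × 9.263/(4.29 + 9.263) = 8.93 × 0.6835 = 6.103 mV.

V_out ≈ 6.10 mV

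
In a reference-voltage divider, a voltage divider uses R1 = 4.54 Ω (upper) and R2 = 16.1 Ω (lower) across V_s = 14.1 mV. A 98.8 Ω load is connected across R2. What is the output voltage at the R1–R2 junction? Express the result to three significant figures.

R2 ‖ R_L = (16.1 × 98.8)/(16.1 + 98.8) = 13.84 Ω.
Voltage divider with the loaded lower leg: V_out = 14.1 × 13.84/(4.54 + 13.84) = 14.1 × 0.7530 = 10.62 mV.

V_out ≈ 10.6 mV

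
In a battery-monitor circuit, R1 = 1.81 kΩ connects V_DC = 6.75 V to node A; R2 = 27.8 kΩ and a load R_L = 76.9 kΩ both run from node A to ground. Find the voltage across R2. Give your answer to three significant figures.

V_out ≈ 6.20 V

R2 ‖ R_L = (27.8 × 76.9)/(27.8 + 76.9) = 20.42 kΩ.
Then V_out = V_DC · R2'/(R1 + R2') = 6.75 × 20.42/22.23 = 6.200 V.
(Unloaded it would be 6.34 V; the load pulls it down.)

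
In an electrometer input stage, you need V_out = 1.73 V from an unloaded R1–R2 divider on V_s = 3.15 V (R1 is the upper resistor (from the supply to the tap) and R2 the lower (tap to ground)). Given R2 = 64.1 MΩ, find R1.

R1 ≈ 52.6 MΩ

V_out/V_s = R2/(R1+R2) = 0.5492.
So R1 = R2 · (V_s/V_out − 1) = 64.1 × (3.15/1.73 − 1) = 64.1 × 0.8208 = 52.61 MΩ.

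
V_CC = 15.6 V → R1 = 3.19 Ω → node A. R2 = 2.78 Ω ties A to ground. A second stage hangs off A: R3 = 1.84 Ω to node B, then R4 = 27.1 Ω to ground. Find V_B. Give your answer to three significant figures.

V_B ≈ 6.47 V

Node A sees R2 in parallel with the series input of stage 2, R3 + R4 = 28.94 Ω.
R2 ‖ (R3+R4) = 2.536 Ω.
First divider: V_A = V_CC · 2.536/(3.19 + 2.536) = 6.910 V.
Stage 2 is unloaded, so V_B = V_A · R4/(R3+R4) = 6.910 × 27.1/28.94 = 6.470 V.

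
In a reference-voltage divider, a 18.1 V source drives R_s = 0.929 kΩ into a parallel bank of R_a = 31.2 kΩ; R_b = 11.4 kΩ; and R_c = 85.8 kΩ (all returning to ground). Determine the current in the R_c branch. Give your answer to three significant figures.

Equivalent of the parallel group: R_p = 7.609 kΩ.
Node voltage V_A = V_CC · R_p/(R_s + R_p) = 18.1 × 0.8912 = 16.13 V.
Branch current I = V_A/R_c = 16.13/85.8 = 0.1880 mA.
(Check via current divider: I_total = 2.120 mA; share G_k/ΣG = 0.08868 → same result.)

I ≈ 0.188 mA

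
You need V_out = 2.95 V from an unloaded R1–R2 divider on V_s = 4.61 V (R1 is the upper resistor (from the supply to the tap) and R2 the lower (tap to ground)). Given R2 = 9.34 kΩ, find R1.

R1 ≈ 5.26 kΩ

The divider ratio is R2/(R1+R2) = 2.95/4.61 = 0.6399.
R1 = R2·(1/k − 1) = 9.34 × 0.5627 = 5.256 kΩ.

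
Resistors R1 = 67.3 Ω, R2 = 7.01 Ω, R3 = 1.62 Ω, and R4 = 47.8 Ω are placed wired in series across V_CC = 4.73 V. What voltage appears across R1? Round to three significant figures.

Series total: ΣR = 67.3 + 7.01 + 1.62 + 47.8 = 123.7 Ω.
By the voltage-divider rule, V = 4.73 × 67.30/123.7 = 2.573 V.

V ≈ 2.57 V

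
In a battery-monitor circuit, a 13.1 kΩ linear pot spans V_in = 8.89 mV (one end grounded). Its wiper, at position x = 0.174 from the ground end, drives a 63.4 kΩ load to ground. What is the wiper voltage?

V_out ≈ 1.50 mV

Lower segment x·R_p = 2.279 kΩ; upper segment (1−x)·R_p = 10.82 kΩ.
(x·R_p) ‖ R_L = 2.200 kΩ.
V_out = 8.89 × 2.200/(10.82 + 2.200) = 1.502 mV.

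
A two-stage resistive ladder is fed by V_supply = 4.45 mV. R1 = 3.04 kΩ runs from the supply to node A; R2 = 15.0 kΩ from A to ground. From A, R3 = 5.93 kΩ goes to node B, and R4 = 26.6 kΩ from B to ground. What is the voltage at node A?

V_A ≈ 3.43 mV

Looking into the second stage from A: R3 + R4 = 32.53 kΩ appears in parallel with R2.
Effective lower resistance at A: R2 ‖ 32.53 = 10.27 kΩ.
V_A = 4.45 × 10.27/(3.04 + 10.27) = 3.433 mV.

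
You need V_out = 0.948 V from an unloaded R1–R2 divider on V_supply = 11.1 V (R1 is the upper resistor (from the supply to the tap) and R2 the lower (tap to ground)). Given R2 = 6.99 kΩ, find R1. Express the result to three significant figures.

R1 ≈ 74.9 kΩ

Required fraction k = V_out/V_supply = 0.08541.
R1 = R2·(1/k − 1) = 6.99 × 10.71 = 74.85 kΩ.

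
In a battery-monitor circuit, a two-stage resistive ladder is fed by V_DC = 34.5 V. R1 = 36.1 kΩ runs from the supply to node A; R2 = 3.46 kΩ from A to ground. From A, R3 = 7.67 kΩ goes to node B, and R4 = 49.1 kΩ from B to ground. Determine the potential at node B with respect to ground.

The second stage (R3 + R4 = 56.77 kΩ) loads node A in parallel with R2.
Effective lower resistance at A: R2 ‖ 56.77 = 3.261 kΩ.
So V_A = 34.5 × 0.08285 = 2.858 V.
Then the unloaded second divider: V_B = V_A × R4/(R3+R4) = 2.858 × 0.8649 = 2.472 V.

V_B ≈ 2.47 V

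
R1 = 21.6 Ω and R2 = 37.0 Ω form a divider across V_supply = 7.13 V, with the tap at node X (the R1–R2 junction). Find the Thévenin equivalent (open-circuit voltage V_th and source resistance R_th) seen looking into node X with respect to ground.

With X open, the divider is unloaded: V_th = 7.13 × 37.0/58.60 = 4.502 V.
Looking into X with the source shorted: R_th = R1·R2/(R1+R2) = 21.60 × 37.0/58.60 = 13.64 Ω.

V_th ≈ 4.50 V, R_th ≈ 13.6 Ω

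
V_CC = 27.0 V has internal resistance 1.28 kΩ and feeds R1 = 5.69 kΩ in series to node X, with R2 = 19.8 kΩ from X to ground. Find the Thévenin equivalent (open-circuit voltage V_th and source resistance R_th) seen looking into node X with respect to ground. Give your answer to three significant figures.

V_th ≈ 20.0 V, R_th ≈ 5.16 kΩ

R1' = 1.28 + 5.69 = 6.970 kΩ (source resistance + R1).
Open-circuit (no load on X): V_th = V_CC · R2/(R1' + R2) = 27.0 × 19.8/(6.970 + 19.8) = 19.97 V.
With V_CC suppressed (replaced by a short), R_th = R1' ‖ R2 = (6.970 × 19.8)/(6.970 + 19.8) = 5.155 kΩ.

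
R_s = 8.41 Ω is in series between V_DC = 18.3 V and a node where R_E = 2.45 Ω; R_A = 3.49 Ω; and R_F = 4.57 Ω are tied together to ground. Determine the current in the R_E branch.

Combine the parallel branches: R_p = (1/2.45 + 1/3.49 + 1/4.57)⁻¹ = 1.095 Ω.
V_A = 18.3 × 1.095/9.505 = 2.108 V.
Branch current I = V_A/R_E = 2.108/2.45 = 0.8603 A.

I ≈ 0.860 A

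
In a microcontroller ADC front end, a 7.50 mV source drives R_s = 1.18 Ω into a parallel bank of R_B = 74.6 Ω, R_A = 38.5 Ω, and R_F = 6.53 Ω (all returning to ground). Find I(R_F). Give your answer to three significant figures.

Parallel bank: R_p = 1/(1/74.6 + 1/38.5 + 1/6.53) = 5.194 Ω.
V_A = 7.50 × 5.194/6.374 = 6.112 mV.
I(R_F) = V_A / R_F = 6.112/6.53 = 0.9359 mA.

I ≈ 0.936 mA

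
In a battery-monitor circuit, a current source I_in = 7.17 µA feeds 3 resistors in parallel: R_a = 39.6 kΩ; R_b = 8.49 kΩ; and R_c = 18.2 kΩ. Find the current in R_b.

I ≈ 4.27 µA

Conductances: ΣG = 1/39.6 + 1/8.49 + 1/18.2 = 0.1980 (1/kΩ).
Current divider: I(R_b) = I_in · G_k/ΣG = 7.17 × (0.1178/0.1980) = 7.17 × 0.5949 = 4.266 µA.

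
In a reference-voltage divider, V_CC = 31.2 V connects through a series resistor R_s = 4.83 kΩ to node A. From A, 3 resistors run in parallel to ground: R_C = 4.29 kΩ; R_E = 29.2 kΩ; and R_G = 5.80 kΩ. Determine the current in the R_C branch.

Equivalent of the parallel group: R_p = 2.274 kΩ.
Node voltage V_A = V_CC · R_p/(R_s + R_p) = 31.2 × 0.3201 = 9.987 V.
Branch current I = V_A/R_C = 9.987/4.29 = 2.328 mA.

I ≈ 2.33 mA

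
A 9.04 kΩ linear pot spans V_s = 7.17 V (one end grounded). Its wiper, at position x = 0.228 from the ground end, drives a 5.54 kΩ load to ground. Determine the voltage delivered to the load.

Lower segment x·R_p = 2.061 kΩ; upper segment (1−x)·R_p = 6.979 kΩ.
Lower segment in parallel with the load: 2.061 ‖ 5.54 = 1.502 kΩ.
V_out = 7.17 × 1.502/(6.979 + 1.502) = 1.270 V.

V_out ≈ 1.27 V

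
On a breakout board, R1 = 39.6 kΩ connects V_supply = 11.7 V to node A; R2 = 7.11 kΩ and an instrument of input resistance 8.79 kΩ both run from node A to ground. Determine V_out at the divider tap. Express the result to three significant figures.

R2 ‖ R_L = (7.11 × 8.79)/(7.11 + 8.79) = 3.931 kΩ.
Then V_out = V_supply · R2'/(R1 + R2') = 11.7 × 3.931/43.53 = 1.056 V.

V_out ≈ 1.06 V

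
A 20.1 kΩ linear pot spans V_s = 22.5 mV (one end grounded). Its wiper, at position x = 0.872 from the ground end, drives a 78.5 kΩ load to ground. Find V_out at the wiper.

V_out ≈ 19.1 mV

Lower segment x·R_p = 17.53 kΩ; upper segment (1−x)·R_p = 2.573 kΩ.
Lower segment in parallel with the load: 17.53 ‖ 78.5 = 14.33 kΩ.
Loaded-divider output: V_out = 22.5 × 0.8478 = 19.07 mV.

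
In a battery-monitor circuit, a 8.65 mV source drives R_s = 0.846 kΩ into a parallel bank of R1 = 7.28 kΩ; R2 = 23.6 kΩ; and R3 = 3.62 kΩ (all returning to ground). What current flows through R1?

Equivalent of the parallel group: R_p = 2.193 kΩ.
V_A = 8.65 × 2.193/3.039 = 6.242 mV.
I(R1) = V_A / R1 = 6.242/7.28 = 0.8574 µA.
(Equivalently: I_total = 2.846 µA, then current-divider fraction G_k/ΣG = 0.3012.)

I ≈ 0.857 µA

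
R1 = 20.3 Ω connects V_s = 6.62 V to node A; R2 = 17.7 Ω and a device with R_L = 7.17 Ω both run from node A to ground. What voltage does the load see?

V_out ≈ 1.33 V

The load sits in parallel with R2, giving an effective lower resistance R2' = R2·R_L/(R2+R_L) = 5.103 Ω.
Then V_out = V_s · R2'/(R1 + R2') = 6.62 × 5.103/25.40 = 1.330 V.
(Unloaded it would be 3.08 V; the load pulls it down.)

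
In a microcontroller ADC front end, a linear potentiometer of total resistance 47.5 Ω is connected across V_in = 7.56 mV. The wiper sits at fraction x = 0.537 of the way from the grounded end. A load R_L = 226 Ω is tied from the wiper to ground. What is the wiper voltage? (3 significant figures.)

Split the track: R_lower = x·R_p = 25.51 Ω, R_upper = (1−x)·R_p = 21.99 Ω.
Lower segment in parallel with the load: 25.51 ‖ 226 = 22.92 Ω.
Loaded-divider output: V_out = 7.56 × 0.5103 = 3.858 mV.

V_out ≈ 3.86 mV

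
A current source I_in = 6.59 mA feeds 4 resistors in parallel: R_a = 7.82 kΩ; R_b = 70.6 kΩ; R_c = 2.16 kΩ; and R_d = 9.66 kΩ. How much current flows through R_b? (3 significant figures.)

Total conductance ΣG = 1/7.82 + 1/70.6 + 1/2.16 + 1/9.66 = 0.7085 (units of 1/kΩ).
By the current-divider rule, I = I_in · G_k/ΣG = 6.59 × 0.01999 = 0.1317 mA.

I ≈ 0.132 mA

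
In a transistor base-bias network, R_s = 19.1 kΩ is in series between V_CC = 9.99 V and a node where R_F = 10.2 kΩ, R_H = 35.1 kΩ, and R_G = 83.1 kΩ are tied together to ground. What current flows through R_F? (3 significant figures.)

I ≈ 0.269 mA

Equivalent of the parallel group: R_p = 7.217 kΩ.
V_A by voltage divider: V_A = 9.99 × 7.217/(19.1 + 7.217) = 2.740 V.
Branch current I = V_A/R_F = 2.740/10.2 = 0.2686 mA.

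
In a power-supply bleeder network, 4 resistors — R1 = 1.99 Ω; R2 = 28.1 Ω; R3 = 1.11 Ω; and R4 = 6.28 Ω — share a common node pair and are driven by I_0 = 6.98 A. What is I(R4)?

Total conductance ΣG = 1/1.99 + 1/28.1 + 1/1.11 + 1/6.28 = 1.598 (units of 1/Ω).
By the current-divider rule, I = I_0 · G_k/ΣG = 6.98 × 0.09963 = 0.6954 A.

I ≈ 0.695 A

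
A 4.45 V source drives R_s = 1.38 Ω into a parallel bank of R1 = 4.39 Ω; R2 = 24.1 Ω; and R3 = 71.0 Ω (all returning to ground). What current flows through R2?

Parallel bank: R_p = 1/(1/4.39 + 1/24.1 + 1/71.0) = 3.529 Ω.
Node voltage V_A = V_supply · R_p/(R_s + R_p) = 4.45 × 0.7189 = 3.199 V.
I(R2) = V_A / R2 = 3.199/24.1 = 0.1327 A.
(Check via current divider: I_total = 0.9065 A; share G_k/ΣG = 0.1464 → same result.)

I ≈ 0.133 A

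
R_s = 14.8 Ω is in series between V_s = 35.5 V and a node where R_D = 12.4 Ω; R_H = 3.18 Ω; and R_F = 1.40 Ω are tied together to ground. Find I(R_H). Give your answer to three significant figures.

I ≈ 0.641 A

Parallel bank: R_p = 1/(1/12.4 + 1/3.18 + 1/1.40) = 0.9014 Ω.
V_A by voltage divider: V_A = 35.5 × 0.9014/(14.8 + 0.9014) = 2.038 V.
Branch current I = V_A/R_H = 2.038/3.18 = 0.6409 A.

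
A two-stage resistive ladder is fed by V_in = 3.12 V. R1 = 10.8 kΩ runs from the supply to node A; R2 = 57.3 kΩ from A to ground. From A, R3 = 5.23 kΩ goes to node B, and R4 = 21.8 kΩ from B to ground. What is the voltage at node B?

V_B ≈ 1.58 V

Looking into the second stage from A: R3 + R4 = 27.03 kΩ appears in parallel with R2.
Effective lower resistance at A: R2 ‖ 27.03 = 18.37 kΩ.
First divider: V_A = V_in · 18.37/(10.8 + 18.37) = 1.965 V.
V_B = V_A × 0.8065 = 1.585 V.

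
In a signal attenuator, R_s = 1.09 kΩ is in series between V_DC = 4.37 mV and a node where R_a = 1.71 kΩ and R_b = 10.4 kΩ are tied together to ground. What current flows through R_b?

I ≈ 0.241 µA

Parallel bank: R_p = 1/(1/1.71 + 1/10.4) = 1.469 kΩ.
Node voltage V_A = V_DC · R_p/(R_s + R_p) = 4.37 × 0.5740 = 2.508 mV.
I(R_b) = V_A / R_b = 2.508/10.4 = 0.2412 µA.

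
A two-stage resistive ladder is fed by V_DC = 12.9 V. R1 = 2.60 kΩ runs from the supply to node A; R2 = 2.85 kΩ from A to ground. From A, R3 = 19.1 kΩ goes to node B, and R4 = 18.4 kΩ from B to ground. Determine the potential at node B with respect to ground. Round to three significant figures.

Node A sees R2 in parallel with the series input of stage 2, R3 + R4 = 37.50 kΩ.
Effective lower resistance at A: R2 ‖ 37.50 = 2.649 kΩ.
First divider: V_A = V_DC · 2.649/(2.60 + 2.649) = 6.510 V.
Stage 2 is unloaded, so V_B = V_A · R4/(R3+R4) = 6.510 × 18.4/37.50 = 3.194 V.

V_B ≈ 3.19 V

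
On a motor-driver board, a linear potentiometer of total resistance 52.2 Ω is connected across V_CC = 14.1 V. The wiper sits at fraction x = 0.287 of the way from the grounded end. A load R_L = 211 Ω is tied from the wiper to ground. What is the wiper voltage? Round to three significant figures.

The pot divides into 37.22 Ω above the wiper and 14.98 Ω below.
R_L loads the lower segment: effective lower R = 13.99 Ω.
Loaded-divider output: V_out = 14.1 × 0.2732 = 3.852 V.

V_out ≈ 3.85 V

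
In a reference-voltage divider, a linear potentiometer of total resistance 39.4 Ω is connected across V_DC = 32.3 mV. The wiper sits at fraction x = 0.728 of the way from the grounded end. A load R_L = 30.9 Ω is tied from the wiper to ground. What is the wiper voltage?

Lower segment x·R_p = 28.68 Ω; upper segment (1−x)·R_p = 10.72 Ω.
Lower segment in parallel with the load: 28.68 ‖ 30.9 = 14.88 Ω.
Then V_out = V_DC · 14.88/(10.72 + 14.88) = 18.77 mV.

V_out ≈ 18.8 mV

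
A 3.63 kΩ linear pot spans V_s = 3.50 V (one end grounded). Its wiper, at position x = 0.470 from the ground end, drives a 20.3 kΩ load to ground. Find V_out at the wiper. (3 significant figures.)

The pot divides into 1.924 kΩ above the wiper and 1.706 kΩ below.
Lower segment in parallel with the load: 1.706 ‖ 20.3 = 1.574 kΩ.
V_out = 3.50 × 1.574/(1.924 + 1.574) = 1.575 V.

V_out ≈ 1.57 V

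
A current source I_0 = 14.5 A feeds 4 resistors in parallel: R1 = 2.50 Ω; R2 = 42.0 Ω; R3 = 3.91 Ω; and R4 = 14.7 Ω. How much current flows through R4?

Total conductance ΣG = 1/2.50 + 1/42.0 + 1/3.91 + 1/14.7 = 0.7476 (units of 1/Ω).
R4 takes the fraction G_k/ΣG = 0.06803/0.7476 = 0.09100, so I = 14.5 × 0.09100 = 1.319 A.

I ≈ 1.32 A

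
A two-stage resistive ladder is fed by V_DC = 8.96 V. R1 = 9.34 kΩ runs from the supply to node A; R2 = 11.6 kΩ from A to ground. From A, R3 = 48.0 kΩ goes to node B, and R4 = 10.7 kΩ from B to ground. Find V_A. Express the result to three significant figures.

V_A ≈ 4.56 V

Node A sees R2 in parallel with the series input of stage 2, R3 + R4 = 58.70 kΩ.
Effective lower resistance at A: R2 ‖ 58.70 = 9.686 kΩ.
So V_A = 8.96 × 0.5091 = 4.561 V.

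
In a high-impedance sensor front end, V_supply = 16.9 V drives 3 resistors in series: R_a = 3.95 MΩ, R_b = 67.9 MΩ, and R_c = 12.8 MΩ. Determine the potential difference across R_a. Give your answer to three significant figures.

V ≈ 0.789 V

Total series resistance ΣR = 3.95 + 67.9 + 12.8 = 84.65 MΩ.
By the voltage-divider rule, V = 16.9 × 3.950/84.65 = 0.7886 V.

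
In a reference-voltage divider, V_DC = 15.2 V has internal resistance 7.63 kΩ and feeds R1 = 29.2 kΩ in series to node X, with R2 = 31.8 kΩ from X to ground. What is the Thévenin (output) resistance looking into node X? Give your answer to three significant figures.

R1' = 7.63 + 29.2 = 36.83 kΩ (source resistance + R1).
With V_DC suppressed (replaced by a short), R_th = R1' ‖ R2 = (36.83 × 31.8)/(36.83 + 31.8) = 17.07 kΩ.

R_th ≈ 17.1 kΩ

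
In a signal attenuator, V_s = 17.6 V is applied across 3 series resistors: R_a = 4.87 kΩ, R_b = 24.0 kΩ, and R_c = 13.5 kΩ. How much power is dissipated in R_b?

P ≈ 4.14 mW

The common current is I = 17.6/42.37 = 0.4154 mA.
V(R_b) = I·R = 9.969 V; P = V·I = 9.969 × 0.4154 = 4.141 mW.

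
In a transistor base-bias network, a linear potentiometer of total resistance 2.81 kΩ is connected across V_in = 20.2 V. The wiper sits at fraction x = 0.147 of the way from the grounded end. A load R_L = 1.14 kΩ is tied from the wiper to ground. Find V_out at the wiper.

The pot divides into 2.397 kΩ above the wiper and 0.4131 kΩ below.
Lower segment in parallel with the load: 0.4131 ‖ 1.14 = 0.3032 kΩ.
Loaded-divider output: V_out = 20.2 × 0.1123 = 2.268 V.
(Unloaded: V_out = x·V_in = 2.97 V.)

V_out ≈ 2.27 V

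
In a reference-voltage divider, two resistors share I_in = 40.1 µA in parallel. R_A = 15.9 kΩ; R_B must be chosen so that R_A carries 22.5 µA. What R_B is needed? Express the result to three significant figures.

The fraction through R_A equals R_B/(R_A+R_B).
22.5/40.1 = R_B/(R_A + R_B) → R_B = R_A · (0.5611)/(1 − 0.5611) = 15.9 × 1.278 = 20.33 kΩ.

R_B ≈ 20.3 kΩ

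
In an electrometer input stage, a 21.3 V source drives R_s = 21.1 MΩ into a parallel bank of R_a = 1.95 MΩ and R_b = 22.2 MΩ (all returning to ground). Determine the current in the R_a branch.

I ≈ 0.855 µA

Combine the parallel branches: R_p = (1/1.95 + 1/22.2)⁻¹ = 1.793 MΩ.
V_A = 21.3 × 1.793/22.89 = 1.668 V.
Branch current I = V_A/R_a = 1.668/1.95 = 0.8553 µA.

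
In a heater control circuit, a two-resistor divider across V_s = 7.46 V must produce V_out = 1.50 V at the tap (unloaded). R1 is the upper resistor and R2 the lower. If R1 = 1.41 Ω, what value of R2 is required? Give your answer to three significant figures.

R2 ≈ 0.355 Ω

The divider ratio is R2/(R1+R2) = 1.50/7.46 = 0.2011.
Rearranging, R2 = R1·k/(1−k) = 1.41 × 0.2517 = 0.3549 Ω.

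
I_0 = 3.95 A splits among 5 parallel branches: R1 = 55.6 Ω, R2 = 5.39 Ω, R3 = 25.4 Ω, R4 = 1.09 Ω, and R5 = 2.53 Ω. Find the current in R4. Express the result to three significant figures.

ΣG = 1/55.6 + 1/5.39 + 1/25.4 + 1/1.09 + 1/2.53 = 1.556.
Current divider: I(R4) = I_0 · G_k/ΣG = 3.95 × (0.9174/1.556) = 3.95 × 0.5898 = 2.330 A.

I ≈ 2.33 A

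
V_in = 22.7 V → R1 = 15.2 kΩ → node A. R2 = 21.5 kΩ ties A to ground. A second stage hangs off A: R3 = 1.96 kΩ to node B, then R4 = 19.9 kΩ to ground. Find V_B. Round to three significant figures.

The second stage (R3 + R4 = 21.86 kΩ) loads node A in parallel with R2.
Effective lower resistance at A: R2 ‖ 21.86 = 10.84 kΩ.
So V_A = 22.7 × 0.4163 = 9.449 V.
Stage 2 is unloaded, so V_B = V_A · R4/(R3+R4) = 9.449 × 19.9/21.86 = 8.602 V.

V_B ≈ 8.60 V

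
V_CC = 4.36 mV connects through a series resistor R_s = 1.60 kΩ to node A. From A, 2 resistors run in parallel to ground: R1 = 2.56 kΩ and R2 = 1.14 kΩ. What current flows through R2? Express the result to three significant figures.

I ≈ 1.26 µA

Combine the parallel branches: R_p = (1/2.56 + 1/1.14)⁻¹ = 0.7888 kΩ.
V_A = 4.36 × 0.7888/2.389 = 1.440 mV.
I(R2) = V_A / R2 = 1.440/1.14 = 1.263 µA.
(Equivalently: I_total = 1.825 µA, then current-divider fraction G_k/ΣG = 0.6919.)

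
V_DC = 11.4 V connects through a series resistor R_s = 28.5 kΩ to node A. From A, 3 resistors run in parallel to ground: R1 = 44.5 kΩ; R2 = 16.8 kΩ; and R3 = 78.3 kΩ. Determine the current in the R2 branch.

Equivalent of the parallel group: R_p = 10.55 kΩ.
Node voltage V_A = V_DC · R_p/(R_s + R_p) = 11.4 × 0.2702 = 3.080 V.
Branch current I = V_A/R2 = 3.080/16.8 = 0.1834 mA.

I ≈ 0.183 mA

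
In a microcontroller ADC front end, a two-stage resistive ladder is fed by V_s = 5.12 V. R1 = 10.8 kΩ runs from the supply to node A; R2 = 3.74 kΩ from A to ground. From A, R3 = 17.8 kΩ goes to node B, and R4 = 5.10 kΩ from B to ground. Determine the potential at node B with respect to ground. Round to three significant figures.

V_B ≈ 0.262 V

Looking into the second stage from A: R3 + R4 = 22.90 kΩ appears in parallel with R2.
R2 ‖ (R3+R4) = 3.215 kΩ.
First divider: V_A = V_s · 3.215/(10.8 + 3.215) = 1.174 V.
Then the unloaded second divider: V_B = V_A × R4/(R3+R4) = 1.174 × 0.2227 = 0.2616 V.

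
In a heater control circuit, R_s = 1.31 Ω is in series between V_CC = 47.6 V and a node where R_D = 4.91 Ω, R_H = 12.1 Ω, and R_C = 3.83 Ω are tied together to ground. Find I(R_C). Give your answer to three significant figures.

Parallel bank: R_p = 1/(1/4.91 + 1/12.1 + 1/3.83) = 1.827 Ω.
V_A = 47.6 × 1.827/3.137 = 27.72 V.
Branch current I = V_A/R_C = 27.72/3.83 = 7.238 A.
(Equivalently: I_total = 15.17 A, then current-divider fraction G_k/ΣG = 0.4770.)

I ≈ 7.24 A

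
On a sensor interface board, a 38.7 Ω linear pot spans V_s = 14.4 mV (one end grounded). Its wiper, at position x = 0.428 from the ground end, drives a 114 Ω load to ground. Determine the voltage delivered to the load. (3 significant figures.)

Split the track: R_lower = x·R_p = 16.56 Ω, R_upper = (1−x)·R_p = 22.14 Ω.
(x·R_p) ‖ R_L = 14.46 Ω.
Loaded-divider output: V_out = 14.4 × 0.3952 = 5.690 mV.
(Unloaded: V_out = x·V_s = 6.16 mV.)

V_out ≈ 5.69 mV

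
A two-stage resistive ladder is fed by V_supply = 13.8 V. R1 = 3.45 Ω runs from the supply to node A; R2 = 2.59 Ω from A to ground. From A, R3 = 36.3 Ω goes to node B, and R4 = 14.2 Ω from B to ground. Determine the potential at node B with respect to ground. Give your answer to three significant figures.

The second stage (R3 + R4 = 50.50 Ω) loads node A in parallel with R2.
R2 ‖ (R3+R4) = 2.464 Ω.
So V_A = 13.8 × 0.4166 = 5.749 V.
Then the unloaded second divider: V_B = V_A × R4/(R3+R4) = 5.749 × 0.2812 = 1.617 V.

V_B ≈ 1.62 V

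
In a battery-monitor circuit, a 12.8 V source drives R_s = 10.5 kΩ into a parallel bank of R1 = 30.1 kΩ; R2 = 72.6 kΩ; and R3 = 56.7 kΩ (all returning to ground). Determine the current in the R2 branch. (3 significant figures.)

Combine the parallel branches: R_p = (1/30.1 + 1/72.6 + 1/56.7)⁻¹ = 15.47 kΩ.
V_A by voltage divider: V_A = 12.8 × 15.47/(10.5 + 15.47) = 7.625 V.
Branch current I = V_A/R2 = 7.625/72.6 = 0.1050 mA.
(Check via current divider: I_total = 0.4928 mA; share G_k/ΣG = 0.2131 → same result.)

I ≈ 0.105 mA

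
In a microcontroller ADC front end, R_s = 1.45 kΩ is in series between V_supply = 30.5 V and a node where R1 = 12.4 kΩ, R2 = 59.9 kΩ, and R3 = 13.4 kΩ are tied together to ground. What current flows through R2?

I ≈ 0.408 mA

Combine the parallel branches: R_p = (1/12.4 + 1/59.9 + 1/13.4)⁻¹ = 5.815 kΩ.
Node voltage V_A = V_supply · R_p/(R_s + R_p) = 30.5 × 0.8004 = 24.41 V.
Branch current I = V_A/R2 = 24.41/59.9 = 0.4076 mA.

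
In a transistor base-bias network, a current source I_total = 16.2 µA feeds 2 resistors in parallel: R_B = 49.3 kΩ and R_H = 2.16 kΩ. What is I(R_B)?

For two parallel branches, I_k = I_total · (other R)/(sum of R).
So I = 16.2 × 2.16/51.46 = 0.6800 µA.

I ≈ 0.680 µA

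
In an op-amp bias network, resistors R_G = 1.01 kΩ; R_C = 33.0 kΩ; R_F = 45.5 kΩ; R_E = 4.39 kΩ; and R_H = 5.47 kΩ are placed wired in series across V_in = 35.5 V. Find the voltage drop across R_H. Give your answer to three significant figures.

V ≈ 2.17 V

Series total: ΣR = 1.01 + 33.0 + 45.5 + 4.39 + 5.47 = 89.37 kΩ.
By the voltage-divider rule, V = 35.5 × 5.470/89.37 = 2.173 V.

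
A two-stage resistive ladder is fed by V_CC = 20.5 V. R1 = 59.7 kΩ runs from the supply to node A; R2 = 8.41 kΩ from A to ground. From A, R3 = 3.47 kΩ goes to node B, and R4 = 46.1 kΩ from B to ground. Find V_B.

Looking into the second stage from A: R3 + R4 = 49.57 kΩ appears in parallel with R2.
Effective lower resistance at A: R2 ‖ 49.57 = 7.190 kΩ.
V_A = 20.5 × 7.190/(59.7 + 7.190) = 2.204 V.
Then the unloaded second divider: V_B = V_A × R4/(R3+R4) = 2.204 × 0.9300 = 2.049 V.

V_B ≈ 2.05 V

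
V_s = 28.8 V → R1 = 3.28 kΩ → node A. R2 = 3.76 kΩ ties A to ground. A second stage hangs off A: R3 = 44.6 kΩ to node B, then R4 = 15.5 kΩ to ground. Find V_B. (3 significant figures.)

Node A sees R2 in parallel with the series input of stage 2, R3 + R4 = 60.10 kΩ.
R2 ‖ (R3+R4) = 3.539 kΩ.
First divider: V_A = V_s · 3.539/(3.28 + 3.539) = 14.95 V.
Then the unloaded second divider: V_B = V_A × R4/(R3+R4) = 14.95 × 0.2579 = 3.855 V.

V_B ≈ 3.85 V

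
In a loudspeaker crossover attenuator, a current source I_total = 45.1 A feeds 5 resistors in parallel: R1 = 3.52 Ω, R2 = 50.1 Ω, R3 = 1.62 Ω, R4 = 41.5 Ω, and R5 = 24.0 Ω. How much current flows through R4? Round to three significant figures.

I ≈ 1.10 A

Total conductance ΣG = 1/3.52 + 1/50.1 + 1/1.62 + 1/41.5 + 1/24.0 = 0.9871 (units of 1/Ω).
By the current-divider rule, I = I_total · G_k/ΣG = 45.1 × 0.02441 = 1.101 A.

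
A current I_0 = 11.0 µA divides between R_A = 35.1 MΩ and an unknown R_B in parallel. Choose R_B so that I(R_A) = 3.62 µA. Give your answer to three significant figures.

In a two-way split, I_A/I_0 = R_B/(R_A + R_B).
3.62/11.0 = R_B/(R_A + R_B) → R_B = R_A · (0.3291)/(1 − 0.3291) = 35.1 × 0.4905 = 17.22 MΩ.

R_B ≈ 17.2 MΩ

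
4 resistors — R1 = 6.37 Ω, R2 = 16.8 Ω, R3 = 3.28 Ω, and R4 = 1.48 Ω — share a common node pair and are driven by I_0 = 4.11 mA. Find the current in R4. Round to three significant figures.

I ≈ 2.32 mA

ΣG = 1/6.37 + 1/16.8 + 1/3.28 + 1/1.48 = 1.197.
R4 takes the fraction G_k/ΣG = 0.6757/1.197 = 0.5644, so I = 4.11 × 0.5644 = 2.320 mA.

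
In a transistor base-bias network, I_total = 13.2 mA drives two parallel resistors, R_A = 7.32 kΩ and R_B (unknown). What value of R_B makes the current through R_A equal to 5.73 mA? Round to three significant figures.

Two-branch current divider: I_A = I_total · R_B/(R_A + R_B).
With f = 0.4341, R_B = R_A · f/(1−f) = 7.32 × 0.7671 = 5.615 kΩ.

R_B ≈ 5.61 kΩ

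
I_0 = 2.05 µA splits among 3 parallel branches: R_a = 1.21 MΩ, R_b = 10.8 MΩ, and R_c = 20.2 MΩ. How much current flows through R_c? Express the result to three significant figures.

I ≈ 0.105 µA

Total conductance ΣG = 1/1.21 + 1/10.8 + 1/20.2 = 0.9685 (units of 1/MΩ).
R_c takes the fraction G_k/ΣG = 0.04950/0.9685 = 0.05111, so I = 2.05 × 0.05111 = 0.1048 µA.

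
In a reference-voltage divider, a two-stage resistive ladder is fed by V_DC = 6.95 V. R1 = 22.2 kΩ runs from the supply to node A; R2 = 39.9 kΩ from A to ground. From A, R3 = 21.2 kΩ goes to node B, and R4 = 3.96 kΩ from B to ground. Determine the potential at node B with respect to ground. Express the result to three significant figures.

Looking into the second stage from A: R3 + R4 = 25.16 kΩ appears in parallel with R2.
R2 ‖ (R3+R4) = 15.43 kΩ.
So V_A = 6.95 × 0.4100 = 2.850 V.
Then the unloaded second divider: V_B = V_A × R4/(R3+R4) = 2.850 × 0.1574 = 0.4485 V.

V_B ≈ 0.449 V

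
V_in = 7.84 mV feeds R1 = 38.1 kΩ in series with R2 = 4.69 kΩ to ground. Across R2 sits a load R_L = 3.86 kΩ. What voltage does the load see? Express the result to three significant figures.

V_out ≈ 0.413 mV

R2 ‖ R_L = (4.69 × 3.86)/(4.69 + 3.86) = 2.117 kΩ.
Voltage divider with the loaded lower leg: V_out = 7.84 × 2.117/(38.1 + 2.117) = 7.84 × 0.05265 = 0.4128 mV.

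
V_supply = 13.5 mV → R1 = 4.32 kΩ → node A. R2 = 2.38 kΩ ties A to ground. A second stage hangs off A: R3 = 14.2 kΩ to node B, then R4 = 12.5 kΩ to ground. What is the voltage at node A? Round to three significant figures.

V_A ≈ 4.53 mV

Looking into the second stage from A: R3 + R4 = 26.70 kΩ appears in parallel with R2.
R2 ‖ (R3+R4) = 2.185 kΩ.
First divider: V_A = V_supply · 2.185/(4.32 + 2.185) = 4.535 mV.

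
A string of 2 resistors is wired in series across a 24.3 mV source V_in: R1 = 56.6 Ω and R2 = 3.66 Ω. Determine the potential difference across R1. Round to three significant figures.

V ≈ 22.8 mV

Total series resistance ΣR = 56.6 + 3.66 = 60.26 Ω.
Voltage divider: V = V_in · (56.60 / 60.26) = 24.3 × 0.9393 = 22.82 mV.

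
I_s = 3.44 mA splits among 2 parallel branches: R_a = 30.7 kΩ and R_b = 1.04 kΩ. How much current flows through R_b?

I ≈ 3.33 mA

With just two branches, the current splits inversely with resistance.
So I = 3.44 × 30.7/31.74 = 3.327 mA.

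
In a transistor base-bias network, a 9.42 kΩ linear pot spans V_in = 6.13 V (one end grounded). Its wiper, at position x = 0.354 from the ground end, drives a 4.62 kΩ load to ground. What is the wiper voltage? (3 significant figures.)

V_out ≈ 1.48 V

Split the track: R_lower = x·R_p = 3.335 kΩ, R_upper = (1−x)·R_p = 6.085 kΩ.
(x·R_p) ‖ R_L = 1.937 kΩ.
V_out = 6.13 × 1.937/(6.085 + 1.937) = 1.480 V.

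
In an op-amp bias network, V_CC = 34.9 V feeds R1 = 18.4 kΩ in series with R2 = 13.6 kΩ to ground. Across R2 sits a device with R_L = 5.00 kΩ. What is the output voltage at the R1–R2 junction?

The load sits in parallel with R2, giving an effective lower resistance R2' = R2·R_L/(R2+R_L) = 3.656 kΩ.
Now apply the divider: V_out = 34.9 × 0.1658 = 5.785 V.

V_out ≈ 5.78 V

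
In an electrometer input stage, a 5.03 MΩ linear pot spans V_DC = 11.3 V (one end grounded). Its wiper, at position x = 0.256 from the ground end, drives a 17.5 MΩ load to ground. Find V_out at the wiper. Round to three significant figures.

V_out ≈ 2.74 V

Lower segment x·R_p = 1.288 MΩ; upper segment (1−x)·R_p = 3.742 MΩ.
(x·R_p) ‖ R_L = 1.199 MΩ.
V_out = 11.3 × 1.199/(3.742 + 1.199) = 2.743 V.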